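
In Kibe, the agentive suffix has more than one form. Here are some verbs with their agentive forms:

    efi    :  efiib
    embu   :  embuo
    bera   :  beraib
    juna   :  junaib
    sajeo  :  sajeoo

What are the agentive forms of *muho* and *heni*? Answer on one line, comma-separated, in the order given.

muhoo, heniib

The suffix is conditioned by the last vowel: -o when the last vowel of the stem is a rounded vowel (*embu*, *sajeo*); -ib when the last vowel of the stem is an unrounded vowel (*efi*, *bera*, *juna*).
*muho*: last vowel = /o/, a rounded vowel → -o → *muhoo*.
The last vowel of *heni* is /i/, which is an unrounded vowel, so the suffix is -ib, giving *heniib*.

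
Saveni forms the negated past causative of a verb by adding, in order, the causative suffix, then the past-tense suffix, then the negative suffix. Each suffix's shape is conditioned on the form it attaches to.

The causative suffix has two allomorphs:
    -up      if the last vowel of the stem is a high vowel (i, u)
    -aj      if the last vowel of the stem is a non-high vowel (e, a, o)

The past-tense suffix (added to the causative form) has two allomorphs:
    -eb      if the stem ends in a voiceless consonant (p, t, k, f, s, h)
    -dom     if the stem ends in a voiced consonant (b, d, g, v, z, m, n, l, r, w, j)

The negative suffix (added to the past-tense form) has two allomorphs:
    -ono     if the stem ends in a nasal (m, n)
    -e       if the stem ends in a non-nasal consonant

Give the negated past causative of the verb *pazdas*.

pazdasajdomono

Since the last vowel of *pazdas* is /a/ (a non-high vowel), it takes -aj, giving *pazdasaj*.
Since the final consonant of the causative form *pazdasaj* is /j/ (voiced), it takes -dom, giving *pazdasajdom*.
The past-tense form *pazdasajdom*: final consonant = /m/, a nasal → -ono → *pazdasajdomono*.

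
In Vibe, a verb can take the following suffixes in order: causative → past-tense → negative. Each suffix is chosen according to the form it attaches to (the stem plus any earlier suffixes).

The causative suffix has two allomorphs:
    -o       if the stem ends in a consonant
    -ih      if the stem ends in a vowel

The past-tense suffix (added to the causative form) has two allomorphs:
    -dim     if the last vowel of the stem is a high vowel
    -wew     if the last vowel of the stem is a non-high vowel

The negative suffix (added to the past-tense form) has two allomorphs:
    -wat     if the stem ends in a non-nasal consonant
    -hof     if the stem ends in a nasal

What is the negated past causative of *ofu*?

*ofu*: final sound = /u/, a vowel → -ih → *ofuih*.
The causative form *ofuih* — last vowel /i/ (a high vowel) → -dim → *ofuihdim*.
The past-tense form *ofuihdim* — final consonant /m/ (a nasal) → -hof → *ofuihdimhof*.

ofuihdimhof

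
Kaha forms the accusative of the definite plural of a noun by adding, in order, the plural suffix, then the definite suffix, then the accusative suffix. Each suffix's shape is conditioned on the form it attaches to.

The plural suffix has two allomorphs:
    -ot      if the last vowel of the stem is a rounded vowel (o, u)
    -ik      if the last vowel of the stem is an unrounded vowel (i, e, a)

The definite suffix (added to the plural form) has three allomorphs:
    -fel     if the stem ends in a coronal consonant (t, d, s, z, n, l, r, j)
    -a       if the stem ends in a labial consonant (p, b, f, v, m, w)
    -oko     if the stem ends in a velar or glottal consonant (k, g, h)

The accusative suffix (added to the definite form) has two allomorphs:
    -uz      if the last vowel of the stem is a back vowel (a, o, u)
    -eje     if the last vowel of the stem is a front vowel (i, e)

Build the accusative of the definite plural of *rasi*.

Since the last vowel of *rasi* is /i/ (an unrounded vowel), it takes -ik, giving *rasiik*.
The final consonant of the plural form *rasiik* is /k/, which is velar/glottal, so the definite suffix is -oko, giving *rasiikoko*.
The definite form *rasiikoko* — last vowel /o/ (a back vowel) → -uz → *rasiikokouz*.

rasiikokouz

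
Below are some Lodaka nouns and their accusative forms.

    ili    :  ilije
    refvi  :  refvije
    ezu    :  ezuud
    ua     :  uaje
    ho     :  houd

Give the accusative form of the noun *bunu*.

The pattern is rounding harmony: -ud when the last vowel of the stem is a rounded vowel (*ezu*, *ho*); -je when the last vowel of the stem is an unrounded vowel (*ili*, *refvi*, *ua*).
The last vowel of *bunu* is /u/, which is a rounded vowel, so the suffix is -ud, giving *bunuud*.

bunuud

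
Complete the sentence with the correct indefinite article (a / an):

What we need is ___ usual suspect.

The indefinite article is chosen by the initial *sound* of the following word, not its spelling.
*usual* begins with the sound /juː/ (u pronounced /juː/) — a consonant sound.
So the article is *a*: What we need is a usual suspect.

a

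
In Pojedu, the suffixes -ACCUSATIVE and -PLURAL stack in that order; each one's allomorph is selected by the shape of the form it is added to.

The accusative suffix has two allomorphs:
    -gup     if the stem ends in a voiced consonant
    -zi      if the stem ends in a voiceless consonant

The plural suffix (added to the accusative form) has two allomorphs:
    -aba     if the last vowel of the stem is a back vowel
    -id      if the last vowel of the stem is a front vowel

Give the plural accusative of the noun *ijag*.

The final consonant of *ijag* is /g/, which is voiced, so the accusative suffix is -gup, giving *ijaggup*.
The last vowel of the accusative form *ijaggup* is /u/, which is a back vowel, so the plural suffix is -aba, giving *ijaggupaba*.

ijaggupaba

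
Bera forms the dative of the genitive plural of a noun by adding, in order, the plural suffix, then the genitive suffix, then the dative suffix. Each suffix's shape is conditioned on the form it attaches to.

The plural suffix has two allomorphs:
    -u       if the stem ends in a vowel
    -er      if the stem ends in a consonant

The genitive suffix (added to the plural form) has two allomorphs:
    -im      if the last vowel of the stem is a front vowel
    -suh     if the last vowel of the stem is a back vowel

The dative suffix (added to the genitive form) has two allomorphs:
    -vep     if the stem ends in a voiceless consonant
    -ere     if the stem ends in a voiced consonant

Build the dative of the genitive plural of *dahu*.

dahuusuhvep

*dahu* — final sound /u/ (a vowel) → -u → *dahuu*.
Since the last vowel of the plural form *dahuu* is /u/ (a back vowel), it takes -suh, giving *dahuusuh*.
The genitive form *dahuusuh* — final consonant /h/ (voiceless) → -vep → *dahuusuhvep*.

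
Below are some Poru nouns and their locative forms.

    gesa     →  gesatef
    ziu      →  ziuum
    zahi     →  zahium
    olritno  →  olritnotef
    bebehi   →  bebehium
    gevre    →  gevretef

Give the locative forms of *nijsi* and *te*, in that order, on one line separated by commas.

nijsium, tetef

The pattern is height harmony: -um when the last vowel of the stem is a high vowel (*ziu*, *zahi*, *bebehi*); -tef when the last vowel of the stem is a non-high vowel (*gesa*, *olritno*, *gevre*).
*nijsi*: last vowel = /i/, a high vowel → -um → *nijsium*.
*te* — last vowel /e/ (a non-high vowel) → -tef → *tetef*.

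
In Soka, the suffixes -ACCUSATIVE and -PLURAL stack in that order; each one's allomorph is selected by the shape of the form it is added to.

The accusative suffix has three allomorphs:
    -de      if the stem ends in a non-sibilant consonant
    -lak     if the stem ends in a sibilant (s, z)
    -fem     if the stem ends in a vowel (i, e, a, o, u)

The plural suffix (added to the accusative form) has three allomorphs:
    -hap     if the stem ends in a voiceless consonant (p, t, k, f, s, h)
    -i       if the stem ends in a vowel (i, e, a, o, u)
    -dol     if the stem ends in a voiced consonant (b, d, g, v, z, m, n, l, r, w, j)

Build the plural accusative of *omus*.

omuslakhap

*omus*: final sound = /s/, a sibilant → -lak → *omuslak*.
The accusative form *omuslak* — final sound /k/ (a voiceless consonant) → -hap → *omuslakhap*.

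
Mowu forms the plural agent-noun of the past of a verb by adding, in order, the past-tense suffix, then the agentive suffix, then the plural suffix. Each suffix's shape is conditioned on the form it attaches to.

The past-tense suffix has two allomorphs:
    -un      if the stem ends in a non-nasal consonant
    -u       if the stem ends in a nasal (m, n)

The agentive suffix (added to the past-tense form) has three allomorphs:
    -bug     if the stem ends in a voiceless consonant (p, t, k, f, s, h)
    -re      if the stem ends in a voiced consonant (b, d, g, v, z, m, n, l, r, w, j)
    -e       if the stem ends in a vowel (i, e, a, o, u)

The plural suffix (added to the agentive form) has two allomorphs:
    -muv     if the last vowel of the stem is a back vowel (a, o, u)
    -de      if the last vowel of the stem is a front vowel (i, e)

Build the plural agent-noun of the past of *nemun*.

Since the final consonant of *nemun* is /n/ (a nasal), it takes -u, giving *nemunu*.
The past-tense form *nemunu*: final sound = /u/, a vowel → -e → *nemunue*.
The agentive form *nemunue*: last vowel = /e/, a front vowel → -de → *nemunuede*.

nemunuede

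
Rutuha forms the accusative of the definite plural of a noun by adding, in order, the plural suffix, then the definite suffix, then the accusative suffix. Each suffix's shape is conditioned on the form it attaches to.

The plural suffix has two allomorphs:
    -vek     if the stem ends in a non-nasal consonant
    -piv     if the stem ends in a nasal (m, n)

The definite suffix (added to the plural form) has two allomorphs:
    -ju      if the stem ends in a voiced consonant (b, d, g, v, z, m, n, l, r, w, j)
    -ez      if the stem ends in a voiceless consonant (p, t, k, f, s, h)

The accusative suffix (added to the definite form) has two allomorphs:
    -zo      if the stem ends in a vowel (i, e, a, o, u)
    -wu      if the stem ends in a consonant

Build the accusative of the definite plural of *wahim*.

Since the final consonant of *wahim* is /m/ (a nasal), it takes -piv, giving *wahimpiv*.
The plural form *wahimpiv*: final consonant = /v/, voiced → -ju → *wahimpivju*.
The final sound of the definite form *wahimpivju* is /u/, which is a vowel, so the accusative suffix is -zo, giving *wahimpivjuzo*.

wahimpivjuzo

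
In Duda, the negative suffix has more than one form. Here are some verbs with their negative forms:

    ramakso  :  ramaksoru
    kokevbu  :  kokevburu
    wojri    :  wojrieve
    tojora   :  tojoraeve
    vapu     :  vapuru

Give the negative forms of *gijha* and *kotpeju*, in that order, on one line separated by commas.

gijhaeve, kotpejuru

The suffix is conditioned by the last vowel: -ru when the last vowel of the stem is a rounded vowel (*ramakso*, *kokevbu*, *vapu*); -eve when the last vowel of the stem is an unrounded vowel (*wojri*, *tojora*).
The last vowel of *gijha* is /a/, which is an unrounded vowel, so the suffix is -eve, giving *gijhaeve*.
The last vowel of *kotpeju* is /u/, which is a rounded vowel, so the suffix is -ru, giving *kotpejuru*.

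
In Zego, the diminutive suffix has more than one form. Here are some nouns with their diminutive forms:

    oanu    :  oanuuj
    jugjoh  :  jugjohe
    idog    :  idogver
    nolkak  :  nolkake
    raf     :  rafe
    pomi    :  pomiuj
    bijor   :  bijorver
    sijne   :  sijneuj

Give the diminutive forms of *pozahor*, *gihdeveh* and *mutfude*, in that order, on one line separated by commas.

The alternation tracks the final sound of the stem — -e when the stem ends in a voiceless consonant (*jugjoh*, *nolkak*, *raf*); -ver when the stem ends in a voiced consonant (*idog*, *bijor*); -uj when the stem ends in a vowel (*oanu*, *pomi*, *sijne*).
The final sound of *pozahor* is /r/, which is a voiced consonant, so the suffix is -ver, giving *pozahorver*.
Since the final sound of *gihdeveh* is /h/ (a voiceless consonant), it takes -e, giving *gihdevehe*.
*mutfude* — final sound /e/ (a vowel) → -uj → *mutfudeuj*.

pozahorver, gihdevehe, mutfudeuj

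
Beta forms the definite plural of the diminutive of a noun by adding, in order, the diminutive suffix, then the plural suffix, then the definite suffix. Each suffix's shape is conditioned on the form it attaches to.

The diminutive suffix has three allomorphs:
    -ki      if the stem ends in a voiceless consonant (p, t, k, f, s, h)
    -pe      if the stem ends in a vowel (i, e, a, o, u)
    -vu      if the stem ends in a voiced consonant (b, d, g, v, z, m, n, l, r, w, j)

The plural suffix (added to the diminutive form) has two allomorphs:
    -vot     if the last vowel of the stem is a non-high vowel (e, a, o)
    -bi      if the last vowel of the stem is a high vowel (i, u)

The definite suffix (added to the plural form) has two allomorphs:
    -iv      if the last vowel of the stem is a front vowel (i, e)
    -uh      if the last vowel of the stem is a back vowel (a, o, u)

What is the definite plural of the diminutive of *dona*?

*dona* — final sound /a/ (a vowel) → -pe → *donape*.
The diminutive form *donape* — last vowel /e/ (a non-high vowel) → -vot → *donapevot*.
The plural form *donapevot* — last vowel /o/ (a back vowel) → -uh → *donapevotuh*.

donapevotuh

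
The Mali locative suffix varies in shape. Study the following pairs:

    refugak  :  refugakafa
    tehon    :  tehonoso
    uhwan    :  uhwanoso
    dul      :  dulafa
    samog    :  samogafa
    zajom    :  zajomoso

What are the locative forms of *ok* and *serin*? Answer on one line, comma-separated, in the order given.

okafa, serinoso

The alternation tracks the final consonant of the stem — -oso when the stem ends in a nasal (*tehon*, *uhwan*, *zajom*); -afa when the stem ends in a non-nasal consonant (*refugak*, *dul*, *samog*).
Since the final consonant of *ok* is /k/ (non-nasal), it takes -afa, giving *okafa*.
The final consonant of *serin* is /n/, which is a nasal, so the suffix is -oso, giving *serinoso*.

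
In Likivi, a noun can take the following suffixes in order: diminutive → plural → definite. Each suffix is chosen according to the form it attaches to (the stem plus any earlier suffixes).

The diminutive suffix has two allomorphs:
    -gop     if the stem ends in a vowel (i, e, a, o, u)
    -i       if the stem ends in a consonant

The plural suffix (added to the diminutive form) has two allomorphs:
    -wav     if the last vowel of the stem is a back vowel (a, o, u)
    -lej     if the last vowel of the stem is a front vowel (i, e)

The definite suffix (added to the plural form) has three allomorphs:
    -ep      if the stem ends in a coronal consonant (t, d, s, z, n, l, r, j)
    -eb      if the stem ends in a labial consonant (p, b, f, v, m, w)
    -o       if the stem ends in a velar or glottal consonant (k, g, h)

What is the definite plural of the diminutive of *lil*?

*lil*: final sound = /l/, a consonant → -i → *lili*.
The last vowel of the diminutive form *lili* is /i/, which is a front vowel, so the plural suffix is -lej, giving *lililej*.
The plural form *lililej* — final consonant /j/ (coronal) → -ep → *lililejep*.

lililejep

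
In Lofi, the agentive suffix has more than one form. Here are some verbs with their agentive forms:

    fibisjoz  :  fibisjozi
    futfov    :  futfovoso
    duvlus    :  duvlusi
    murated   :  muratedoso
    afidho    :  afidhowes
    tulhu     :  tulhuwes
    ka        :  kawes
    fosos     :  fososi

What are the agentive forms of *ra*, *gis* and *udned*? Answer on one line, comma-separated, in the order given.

rawes, gisi, udnedoso

Looking at the final sound of each stem: -i when the stem ends in a sibilant (*fibisjoz*, *duvlus*, *fosos*); -oso when the stem ends in a non-sibilant consonant (*futfov*, *murated*); -wes when the stem ends in a vowel (*afidho*, *tulhu*, *ka*).
*ra* — final sound /a/ (a vowel) → -wes → *rawes*.
The final sound of *gis* is /s/, which is a sibilant, so the suffix is -i, giving *gisi*.
*udned*: final sound = /d/, a non-sibilant consonant → -oso → *udnedoso*.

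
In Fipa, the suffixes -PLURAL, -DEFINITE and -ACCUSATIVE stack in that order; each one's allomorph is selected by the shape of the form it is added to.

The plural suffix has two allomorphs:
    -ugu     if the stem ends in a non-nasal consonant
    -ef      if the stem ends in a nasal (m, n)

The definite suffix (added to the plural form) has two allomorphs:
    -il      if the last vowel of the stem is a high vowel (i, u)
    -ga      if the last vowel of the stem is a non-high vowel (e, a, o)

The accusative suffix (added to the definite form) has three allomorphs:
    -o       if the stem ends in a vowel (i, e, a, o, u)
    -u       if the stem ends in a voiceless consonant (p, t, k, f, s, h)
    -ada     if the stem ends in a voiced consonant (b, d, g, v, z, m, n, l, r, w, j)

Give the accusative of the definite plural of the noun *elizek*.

The final consonant of *elizek* is /k/, which is non-nasal, so the plural suffix is -ugu, giving *elizekugu*.
The plural form *elizekugu*: last vowel = /u/, a high vowel → -il → *elizekuguil*.
Since the final sound of the definite form *elizekuguil* is /l/ (a voiced consonant), it takes -ada, giving *elizekuguilada*.

elizekuguilada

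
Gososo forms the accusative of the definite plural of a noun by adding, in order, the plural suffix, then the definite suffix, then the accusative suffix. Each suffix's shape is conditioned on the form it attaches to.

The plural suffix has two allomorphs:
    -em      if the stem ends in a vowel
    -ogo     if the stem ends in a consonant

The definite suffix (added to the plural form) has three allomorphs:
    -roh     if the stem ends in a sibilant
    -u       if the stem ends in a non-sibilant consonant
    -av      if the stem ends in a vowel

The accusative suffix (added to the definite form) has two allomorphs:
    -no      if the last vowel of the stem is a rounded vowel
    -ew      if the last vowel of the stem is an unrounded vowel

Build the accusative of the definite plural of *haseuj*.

haseujogoavew

Since the final sound of *haseuj* is /j/ (a consonant), it takes -ogo, giving *haseujogo*.
Since the final sound of the plural form *haseujogo* is /o/ (a vowel), it takes -av, giving *haseujogoav*.
The last vowel of the definite form *haseujogoav* is /a/, which is an unrounded vowel, so the accusative suffix is -ew, giving *haseujogoavew*.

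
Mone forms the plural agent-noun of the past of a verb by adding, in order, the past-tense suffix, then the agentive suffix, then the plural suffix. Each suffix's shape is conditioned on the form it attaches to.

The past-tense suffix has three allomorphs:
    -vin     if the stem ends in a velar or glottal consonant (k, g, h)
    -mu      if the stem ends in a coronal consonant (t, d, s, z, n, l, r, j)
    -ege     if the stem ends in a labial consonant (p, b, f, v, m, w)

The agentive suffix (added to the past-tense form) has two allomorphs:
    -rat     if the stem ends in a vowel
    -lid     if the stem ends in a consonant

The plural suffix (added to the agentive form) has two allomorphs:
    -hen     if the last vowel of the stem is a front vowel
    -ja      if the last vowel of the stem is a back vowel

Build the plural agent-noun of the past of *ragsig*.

ragsigvinlidhen

Since the final consonant of *ragsig* is /g/ (velar/glottal), it takes -vin, giving *ragsigvin*.
The final sound of the past-tense form *ragsigvin* is /n/, which is a consonant, so the agentive suffix is -lid, giving *ragsigvinlid*.
The last vowel of the agentive form *ragsigvinlid* is /i/, which is a front vowel, so the plural suffix is -hen, giving *ragsigvinlidhen*.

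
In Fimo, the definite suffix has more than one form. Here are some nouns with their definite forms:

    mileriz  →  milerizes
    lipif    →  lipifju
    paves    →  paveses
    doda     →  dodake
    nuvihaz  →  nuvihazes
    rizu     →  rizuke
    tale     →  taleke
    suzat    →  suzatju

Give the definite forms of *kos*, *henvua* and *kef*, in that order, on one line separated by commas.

koses, henvuake, kefju

The suffix is conditioned by the final sound: -es when the stem ends in a sibilant (*mileriz*, *paves*, *nuvihaz*); -ju when the stem ends in a non-sibilant consonant (*lipif*, *suzat*); -ke when the stem ends in a vowel (*doda*, *rizu*, *tale*).
*kos*: final sound = /s/, a sibilant → -es → *koses*.
*henvua*: final sound = /a/, a vowel → -ke → *henvuake*.
The final sound of *kef* is /f/, which is a non-sibilant consonant, so the suffix is -ju, giving *kefju*.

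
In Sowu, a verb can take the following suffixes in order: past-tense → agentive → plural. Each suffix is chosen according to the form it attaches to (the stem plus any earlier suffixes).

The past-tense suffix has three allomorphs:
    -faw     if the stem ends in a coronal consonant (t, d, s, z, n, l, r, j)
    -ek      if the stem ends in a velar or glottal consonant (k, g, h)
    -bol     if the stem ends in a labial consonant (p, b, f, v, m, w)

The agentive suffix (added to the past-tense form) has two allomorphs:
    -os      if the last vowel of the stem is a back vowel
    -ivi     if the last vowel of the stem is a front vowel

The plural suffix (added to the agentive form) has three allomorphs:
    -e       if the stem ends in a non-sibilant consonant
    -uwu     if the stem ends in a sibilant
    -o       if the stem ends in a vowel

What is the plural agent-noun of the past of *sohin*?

sohinfawosuwu

*sohin* — final consonant /n/ (coronal) → -faw → *sohinfaw*.
The past-tense form *sohinfaw*: last vowel = /a/, a back vowel → -os → *sohinfawos*.
The agentive form *sohinfawos*: final sound = /s/, a sibilant → -uwu → *sohinfawosuwu*.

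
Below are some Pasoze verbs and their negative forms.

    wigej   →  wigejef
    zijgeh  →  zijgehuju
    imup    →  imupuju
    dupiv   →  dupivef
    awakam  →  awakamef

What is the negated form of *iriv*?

The suffix is conditioned by the final consonant: -uju when the stem ends in a voiceless consonant (*zijgeh*, *imup*); -ef when the stem ends in a voiced consonant (*wigej*, *dupiv*, *awakam*).
*iriv*: final consonant = /v/, voiced → -ef → *irivef*.

irivef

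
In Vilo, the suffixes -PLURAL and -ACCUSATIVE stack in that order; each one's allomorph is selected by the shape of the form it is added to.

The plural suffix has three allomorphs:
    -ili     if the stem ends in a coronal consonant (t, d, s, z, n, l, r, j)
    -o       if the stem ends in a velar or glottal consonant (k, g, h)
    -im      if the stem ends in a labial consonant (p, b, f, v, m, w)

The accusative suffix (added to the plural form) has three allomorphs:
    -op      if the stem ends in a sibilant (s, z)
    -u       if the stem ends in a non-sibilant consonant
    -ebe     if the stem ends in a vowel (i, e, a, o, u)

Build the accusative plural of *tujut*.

tujutiliebe

The final consonant of *tujut* is /t/, which is coronal, so the plural suffix is -ili, giving *tujutili*.
The final sound of the plural form *tujutili* is /i/, which is a vowel, so the accusative suffix is -ebe, giving *tujutiliebe*.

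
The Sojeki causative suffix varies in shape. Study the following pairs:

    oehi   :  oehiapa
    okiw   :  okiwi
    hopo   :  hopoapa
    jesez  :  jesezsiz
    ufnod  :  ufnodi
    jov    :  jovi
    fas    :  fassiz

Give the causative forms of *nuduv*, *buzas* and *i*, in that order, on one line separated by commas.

The alternation tracks the final sound of the stem — -siz when the stem ends in a sibilant (*jesez*, *fas*); -i when the stem ends in a non-sibilant consonant (*okiw*, *ufnod*, *jov*); -apa when the stem ends in a vowel (*oehi*, *hopo*).
*nuduv* — final sound /v/ (a non-sibilant consonant) → -i → *nuduvi*.
Since the final sound of *buzas* is /s/ (a sibilant), it takes -siz, giving *buzassiz*.
*i*: final sound = /i/, a vowel → -apa → *iapa*.

nuduvi, buzassiz, iapa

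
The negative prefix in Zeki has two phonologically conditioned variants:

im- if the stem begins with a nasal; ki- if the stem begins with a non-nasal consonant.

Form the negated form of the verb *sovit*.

kisovit

*sovit* — first consonant /s/ (non-nasal) → ki- → *kisovit*.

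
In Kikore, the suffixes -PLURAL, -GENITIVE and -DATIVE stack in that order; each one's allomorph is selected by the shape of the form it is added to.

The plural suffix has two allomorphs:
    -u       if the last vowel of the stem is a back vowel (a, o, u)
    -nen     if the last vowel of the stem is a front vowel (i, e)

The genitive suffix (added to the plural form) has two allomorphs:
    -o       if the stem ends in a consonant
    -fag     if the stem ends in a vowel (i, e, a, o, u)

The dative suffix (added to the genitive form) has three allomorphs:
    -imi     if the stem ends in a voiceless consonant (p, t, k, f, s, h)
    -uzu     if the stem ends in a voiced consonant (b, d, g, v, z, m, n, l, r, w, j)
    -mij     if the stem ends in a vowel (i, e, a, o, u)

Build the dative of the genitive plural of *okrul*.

okrulufaguzu

The last vowel of *okrul* is /u/, which is a back vowel, so the plural suffix is -u, giving *okrulu*.
Since the final sound of the plural form *okrulu* is /u/ (a vowel), it takes -fag, giving *okrulufag*.
The genitive form *okrulufag*: final sound = /g/, a voiced consonant → -uzu → *okrulufaguzu*.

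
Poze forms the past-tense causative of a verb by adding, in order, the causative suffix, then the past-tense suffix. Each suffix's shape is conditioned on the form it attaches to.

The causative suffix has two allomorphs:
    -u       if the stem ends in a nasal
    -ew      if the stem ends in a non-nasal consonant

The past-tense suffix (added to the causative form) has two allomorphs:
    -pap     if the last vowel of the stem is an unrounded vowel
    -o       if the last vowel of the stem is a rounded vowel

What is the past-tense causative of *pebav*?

pebavewpap

*pebav* — final consonant /v/ (non-nasal) → -ew → *pebavew*.
The last vowel of the causative form *pebavew* is /e/, which is an unrounded vowel, so the past-tense suffix is -pap, giving *pebavewpap*.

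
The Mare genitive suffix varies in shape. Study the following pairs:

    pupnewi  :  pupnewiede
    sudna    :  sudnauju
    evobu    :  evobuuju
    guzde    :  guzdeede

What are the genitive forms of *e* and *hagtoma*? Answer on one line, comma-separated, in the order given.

eede, hagtomauju

The suffix is conditioned by the last vowel: -ede when the last vowel of the stem is a front vowel (*pupnewi*, *guzde*); -uju when the last vowel of the stem is a back vowel (*sudna*, *evobu*).
Since the last vowel of *e* is /e/ (a front vowel), it takes -ede, giving *eede*.
The last vowel of *hagtoma* is /a/, which is a back vowel, so the suffix is -uju, giving *hagtomauju*.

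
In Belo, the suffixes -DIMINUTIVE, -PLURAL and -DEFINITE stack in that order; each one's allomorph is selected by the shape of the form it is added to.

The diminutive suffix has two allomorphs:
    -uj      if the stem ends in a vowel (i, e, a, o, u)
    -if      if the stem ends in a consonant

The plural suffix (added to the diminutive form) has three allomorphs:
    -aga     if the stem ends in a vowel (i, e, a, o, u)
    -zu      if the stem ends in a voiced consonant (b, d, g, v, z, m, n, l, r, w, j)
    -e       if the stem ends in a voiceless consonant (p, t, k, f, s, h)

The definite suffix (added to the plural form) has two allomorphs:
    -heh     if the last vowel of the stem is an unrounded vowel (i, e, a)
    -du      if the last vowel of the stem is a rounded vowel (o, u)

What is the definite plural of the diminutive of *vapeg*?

vapegifeheh

*vapeg*: final sound = /g/, a consonant → -if → *vapegif*.
The final sound of the diminutive form *vapegif* is /f/, which is a voiceless consonant, so the plural suffix is -e, giving *vapegife*.
The plural form *vapegife* — last vowel /e/ (an unrounded vowel) → -heh → *vapegifeheh*.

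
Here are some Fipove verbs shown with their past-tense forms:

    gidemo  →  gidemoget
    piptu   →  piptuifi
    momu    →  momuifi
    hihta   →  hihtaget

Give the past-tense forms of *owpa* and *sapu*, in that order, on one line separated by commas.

owpaget, sapuifi

Looking at the last vowel of each stem: -ifi when the last vowel of the stem is a high vowel (*piptu*, *momu*); -get when the last vowel of the stem is a non-high vowel (*gidemo*, *hihta*).
*owpa* — last vowel /a/ (a non-high vowel) → -get → *owpaget*.
Since the last vowel of *sapu* is /u/ (a high vowel), it takes -ifi, giving *sapuifi*.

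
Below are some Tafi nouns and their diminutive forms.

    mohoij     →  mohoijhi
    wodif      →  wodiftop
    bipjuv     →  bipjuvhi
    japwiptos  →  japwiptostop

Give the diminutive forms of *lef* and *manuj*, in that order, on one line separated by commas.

The pattern is voicing of the final consonant: -top when the stem ends in a voiceless consonant (*wodif*, *japwiptos*); -hi when the stem ends in a voiced consonant (*mohoij*, *bipjuv*).
Since the final consonant of *lef* is /f/ (voiceless), it takes -top, giving *leftop*.
*manuj* — final consonant /j/ (voiced) → -hi → *manujhi*.

leftop, manujhi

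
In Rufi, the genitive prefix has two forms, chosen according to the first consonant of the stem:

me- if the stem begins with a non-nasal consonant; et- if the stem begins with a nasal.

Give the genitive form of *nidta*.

etnidta

*nidta*: first consonant = /n/, a nasal → et- → *etnidta*.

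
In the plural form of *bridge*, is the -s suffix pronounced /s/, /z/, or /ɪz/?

The stem *bridge* ends in a sibilant (/s, z, ʃ, ʒ, tʃ, dʒ/).
The plural suffix surfaces as /ɪz/ after sibilants, /s/ after other voiceless consonants, and /z/ after other voiced sounds.
So the plural -s on *bridge* is pronounced /ɪz/.

/ɪz/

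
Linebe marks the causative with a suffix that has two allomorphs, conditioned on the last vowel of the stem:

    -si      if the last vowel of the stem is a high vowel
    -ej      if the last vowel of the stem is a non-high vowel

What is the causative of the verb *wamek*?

*wamek*: last vowel = /e/, a non-high vowel → -ej → *wamekej*.

wamekej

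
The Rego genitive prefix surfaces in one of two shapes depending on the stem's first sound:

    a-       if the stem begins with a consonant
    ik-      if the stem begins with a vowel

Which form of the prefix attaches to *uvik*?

Since the first sound of *uvik* is /u/ (a vowel), it takes ik-.

ik-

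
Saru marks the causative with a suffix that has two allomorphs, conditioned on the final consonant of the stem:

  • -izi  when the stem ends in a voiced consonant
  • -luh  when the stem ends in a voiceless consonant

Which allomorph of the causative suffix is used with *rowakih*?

*rowakih*: final consonant = /h/, voiceless → -luh.

-luh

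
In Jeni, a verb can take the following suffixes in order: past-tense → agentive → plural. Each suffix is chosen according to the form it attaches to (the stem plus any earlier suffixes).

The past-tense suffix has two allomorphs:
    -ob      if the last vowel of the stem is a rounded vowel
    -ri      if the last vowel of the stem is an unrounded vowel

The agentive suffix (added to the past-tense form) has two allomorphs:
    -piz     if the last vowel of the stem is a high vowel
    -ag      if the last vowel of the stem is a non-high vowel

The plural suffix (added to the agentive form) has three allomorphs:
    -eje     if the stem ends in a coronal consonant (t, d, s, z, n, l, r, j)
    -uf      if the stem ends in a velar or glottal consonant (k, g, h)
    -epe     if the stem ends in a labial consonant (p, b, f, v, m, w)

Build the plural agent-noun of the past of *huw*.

The last vowel of *huw* is /u/, which is a rounded vowel, so the past-tense suffix is -ob, giving *huwob*.
The last vowel of the past-tense form *huwob* is /o/, which is a non-high vowel, so the agentive suffix is -ag, giving *huwobag*.
The final consonant of the agentive form *huwobag* is /g/, which is velar/glottal, so the plural suffix is -uf, giving *huwobaguf*.

huwobaguf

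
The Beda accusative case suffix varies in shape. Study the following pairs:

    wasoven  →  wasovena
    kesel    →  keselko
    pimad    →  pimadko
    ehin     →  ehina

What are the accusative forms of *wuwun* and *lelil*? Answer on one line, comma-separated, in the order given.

wuwuna, lelilko

The pattern is nasality of the final consonant: -a when the stem ends in a nasal (*wasoven*, *ehin*); -ko when the stem ends in a non-nasal consonant (*kesel*, *pimad*).
*wuwun* — final consonant /n/ (a nasal) → -a → *wuwuna*.
Since the final consonant of *lelil* is /l/ (non-nasal), it takes -ko, giving *lelilko*.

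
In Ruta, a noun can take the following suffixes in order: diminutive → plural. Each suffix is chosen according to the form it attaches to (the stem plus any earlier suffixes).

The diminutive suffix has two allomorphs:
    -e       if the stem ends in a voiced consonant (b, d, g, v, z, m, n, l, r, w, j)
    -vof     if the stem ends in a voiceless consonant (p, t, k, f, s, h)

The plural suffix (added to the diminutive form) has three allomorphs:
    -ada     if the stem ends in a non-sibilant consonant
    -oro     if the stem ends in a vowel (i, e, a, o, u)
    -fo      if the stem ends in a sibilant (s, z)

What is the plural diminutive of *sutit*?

sutitvofada

*sutit*: final consonant = /t/, voiceless → -vof → *sutitvof*.
The diminutive form *sutitvof* — final sound /f/ (a non-sibilant consonant) → -ada → *sutitvofada*.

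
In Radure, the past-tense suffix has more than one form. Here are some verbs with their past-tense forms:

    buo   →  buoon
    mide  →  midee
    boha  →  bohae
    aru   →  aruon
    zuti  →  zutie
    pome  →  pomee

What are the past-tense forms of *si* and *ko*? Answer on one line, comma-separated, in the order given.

The suffix is conditioned by the last vowel: -on when the last vowel of the stem is a rounded vowel (*buo*, *aru*); -e when the last vowel of the stem is an unrounded vowel (*mide*, *boha*, *zuti*, *pome*).
*si* — last vowel /i/ (an unrounded vowel) → -e → *sie*.
Since the last vowel of *ko* is /o/ (a rounded vowel), it takes -on, giving *koon*.

sie, koon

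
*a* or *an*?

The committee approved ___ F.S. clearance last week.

an

The indefinite article is chosen by the initial *sound* of the following word, not its spelling.
The initialism *F.S.* is read letter by letter; the first letter, F, is pronounced /ɛf/, which begins with a vowel sound.
So the article is *an*: The committee approved an F.S. clearance last week.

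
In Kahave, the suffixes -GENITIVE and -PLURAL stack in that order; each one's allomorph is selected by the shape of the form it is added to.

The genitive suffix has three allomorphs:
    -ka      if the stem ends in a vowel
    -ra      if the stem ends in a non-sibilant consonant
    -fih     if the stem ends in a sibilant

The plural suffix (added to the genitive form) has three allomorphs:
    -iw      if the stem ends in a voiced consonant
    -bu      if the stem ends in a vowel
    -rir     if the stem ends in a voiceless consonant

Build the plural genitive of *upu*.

*upu* — final sound /u/ (a vowel) → -ka → *upuka*.
Since the final sound of the genitive form *upuka* is /a/ (a vowel), it takes -bu, giving *upukabu*.

upukabu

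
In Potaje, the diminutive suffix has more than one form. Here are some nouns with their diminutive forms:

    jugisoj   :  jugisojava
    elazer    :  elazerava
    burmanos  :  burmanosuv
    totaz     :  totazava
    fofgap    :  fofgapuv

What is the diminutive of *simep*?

simepuv

Looking at the final consonant of each stem: -uv when the stem ends in a voiceless consonant (*burmanos*, *fofgap*); -ava when the stem ends in a voiced consonant (*jugisoj*, *elazer*, *totaz*).
The final consonant of *simep* is /p/, which is voiceless, so the suffix is -uv, giving *simepuv*.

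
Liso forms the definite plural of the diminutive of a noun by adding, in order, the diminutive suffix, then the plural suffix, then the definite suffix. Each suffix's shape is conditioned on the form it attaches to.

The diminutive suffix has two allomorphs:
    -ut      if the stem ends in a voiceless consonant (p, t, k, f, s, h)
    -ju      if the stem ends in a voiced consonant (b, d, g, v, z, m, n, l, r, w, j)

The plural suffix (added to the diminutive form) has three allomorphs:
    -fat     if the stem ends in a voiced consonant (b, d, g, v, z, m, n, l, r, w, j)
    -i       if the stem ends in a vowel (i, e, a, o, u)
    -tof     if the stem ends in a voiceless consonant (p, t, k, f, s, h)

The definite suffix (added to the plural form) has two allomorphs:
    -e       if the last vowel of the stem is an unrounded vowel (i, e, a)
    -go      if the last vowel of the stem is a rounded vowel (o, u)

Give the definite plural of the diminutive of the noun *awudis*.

awudisuttofgo

*awudis*: final consonant = /s/, voiceless → -ut → *awudisut*.
The diminutive form *awudisut* — final sound /t/ (a voiceless consonant) → -tof → *awudisuttof*.
The plural form *awudisuttof*: last vowel = /o/, a rounded vowel → -go → *awudisuttofgo*.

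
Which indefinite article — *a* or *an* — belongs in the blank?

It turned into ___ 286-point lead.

a

The indefinite article is chosen by the initial *sound* of the following word, not its spelling.
The number *286* is spoken "two hundred …", beginning with /tuː/ — a consonant sound.
So the article is *a*: It turned into a 286-point lead.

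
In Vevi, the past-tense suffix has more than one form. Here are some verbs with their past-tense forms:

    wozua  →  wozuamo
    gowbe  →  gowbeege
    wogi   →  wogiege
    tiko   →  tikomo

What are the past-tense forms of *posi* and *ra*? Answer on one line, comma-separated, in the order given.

posiege, ramo

The suffix is conditioned by the last vowel: -ege when the last vowel of the stem is a front vowel (*gowbe*, *wogi*); -mo when the last vowel of the stem is a back vowel (*wozua*, *tiko*).
*posi*: last vowel = /i/, a front vowel → -ege → *posiege*.
Since the last vowel of *ra* is /a/ (a back vowel), it takes -mo, giving *ramo*.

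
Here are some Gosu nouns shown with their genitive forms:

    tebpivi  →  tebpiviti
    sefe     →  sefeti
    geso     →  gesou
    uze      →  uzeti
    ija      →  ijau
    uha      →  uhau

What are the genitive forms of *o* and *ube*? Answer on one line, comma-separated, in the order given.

ou, ubeti

Looking at the last vowel of each stem: -ti when the last vowel of the stem is a front vowel (*tebpivi*, *sefe*, *uze*); -u when the last vowel of the stem is a back vowel (*geso*, *ija*, *uha*).
*o*: last vowel = /o/, a back vowel → -u → *ou*.
*ube*: last vowel = /e/, a front vowel → -ti → *ubeti*.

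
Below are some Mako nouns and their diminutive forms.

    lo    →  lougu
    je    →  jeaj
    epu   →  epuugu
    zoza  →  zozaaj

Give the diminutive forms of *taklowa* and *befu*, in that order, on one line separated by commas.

The suffix is conditioned by the last vowel: -ugu when the last vowel of the stem is a rounded vowel (*lo*, *epu*); -aj when the last vowel of the stem is an unrounded vowel (*je*, *zoza*).
*taklowa* — last vowel /a/ (an unrounded vowel) → -aj → *taklowaaj*.
*befu*: last vowel = /u/, a rounded vowel → -ugu → *befuugu*.

taklowaaj, befuugu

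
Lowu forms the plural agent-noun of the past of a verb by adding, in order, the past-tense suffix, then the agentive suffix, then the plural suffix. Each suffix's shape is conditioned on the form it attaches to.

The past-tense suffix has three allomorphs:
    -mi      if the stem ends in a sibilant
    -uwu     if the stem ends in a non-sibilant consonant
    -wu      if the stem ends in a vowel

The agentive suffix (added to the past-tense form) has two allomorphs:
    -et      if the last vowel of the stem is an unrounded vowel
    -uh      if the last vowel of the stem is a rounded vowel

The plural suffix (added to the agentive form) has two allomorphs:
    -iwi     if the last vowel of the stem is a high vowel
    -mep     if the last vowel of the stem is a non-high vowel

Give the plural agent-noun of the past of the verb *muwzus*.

Since the final sound of *muwzus* is /s/ (a sibilant), it takes -mi, giving *muwzusmi*.
The past-tense form *muwzusmi*: last vowel = /i/, an unrounded vowel → -et → *muwzusmiet*.
The last vowel of the agentive form *muwzusmiet* is /e/, which is a non-high vowel, so the plural suffix is -mep, giving *muwzusmietmep*.

muwzusmietmep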